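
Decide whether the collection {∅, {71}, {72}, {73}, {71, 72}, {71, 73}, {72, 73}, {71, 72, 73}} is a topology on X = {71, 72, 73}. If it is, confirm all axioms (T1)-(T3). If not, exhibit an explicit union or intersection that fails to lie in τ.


τ IS a topology on X.

Axiom (T1): ∅ ∈ τ? Yes; X ∈ τ? Yes.
Axiom (T2/T3): check pairwise unions and intersections of members of τ.
All pairwise intersections and unions checked — each lies in τ. Therefore τ satisfies (T1), (T2), (T3): it IS a topology on X.


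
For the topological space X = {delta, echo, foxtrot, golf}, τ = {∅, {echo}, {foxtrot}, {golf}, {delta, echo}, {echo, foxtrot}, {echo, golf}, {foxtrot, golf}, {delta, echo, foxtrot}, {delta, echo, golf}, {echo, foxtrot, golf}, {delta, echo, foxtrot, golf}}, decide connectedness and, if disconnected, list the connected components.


(X, τ) is disconnected; components = [{foxtrot}, {golf}, {delta, echo}].

Find clopen sets (U ∈ τ with X ∖ U ∈ τ):
  U = ∅, X ∖ U = {delta, echo, foxtrot, golf} — both open, so U is clopen.
  U = {foxtrot}, X ∖ U = {delta, echo, golf} — both open, so U is clopen.
  U = {golf}, X ∖ U = {delta, echo, foxtrot} — both open, so U is clopen.
  U = {delta, echo}, X ∖ U = {foxtrot, golf} — both open, so U is clopen.
  U = {foxtrot, golf}, X ∖ U = {delta, echo} — both open, so U is clopen.
  U = {delta, echo, foxtrot}, X ∖ U = {golf} — both open, so U is clopen.
  U = {delta, echo, golf}, X ∖ U = {foxtrot} — both open, so U is clopen.
  U = {delta, echo, foxtrot, golf}, X ∖ U = ∅ — both open, so U is clopen.
Nontrivial clopen(s) exist: e.g. {golf}. So (X, τ) is disconnected.
Compute connected components by grouping points that agree on all clopens:
  component: {foxtrot}
  component: {golf}
  component: {delta, echo}


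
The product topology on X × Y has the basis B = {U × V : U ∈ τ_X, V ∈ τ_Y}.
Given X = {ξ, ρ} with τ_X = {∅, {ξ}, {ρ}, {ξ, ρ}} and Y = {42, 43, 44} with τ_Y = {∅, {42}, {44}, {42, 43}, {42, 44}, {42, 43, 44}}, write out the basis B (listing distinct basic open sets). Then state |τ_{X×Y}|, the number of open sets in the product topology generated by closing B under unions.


Basis B = {∅ × ∅, {ξ} × {42}, {ξ} × {44}, {ρ} × {42}, {ρ} × {44}, {ξ} × {42, 43}, {ξ} × {42, 44}, {ξ, ρ} × {42}, {ξ, ρ} × {44}, {ρ} × {42, 43}, {ρ} × {42, 44}, {ξ} × {42, 43, 44}, {ρ} × {42, 43, 44}, {ξ, ρ} × {42, 43}, {ξ, ρ} × {42, 44}, {ξ, ρ} × {42, 43, 44}}; |τ_{X×Y}| = 36.

Enumerate products U × V with U ∈ τ_X, V ∈ τ_Y (deduplicated):
  ∅ × ∅ = {} (∅)
  {ξ} × {42} = {(ξ,42)}
  {ξ} × {44} = {(ξ,44)}
  {ρ} × {42} = {(ρ,42)}
  {ρ} × {44} = {(ρ,44)}
  {ξ} × {42, 43} = {(ξ,42), (ξ,43)}
  {ξ} × {42, 44} = {(ξ,42), (ξ,44)}
  {ξ, ρ} × {42} = {(ξ,42), (ρ,42)}
  {ξ, ρ} × {44} = {(ξ,44), (ρ,44)}
  {ρ} × {42, 43} = {(ρ,42), (ρ,43)}
  {ρ} × {42, 44} = {(ρ,42), (ρ,44)}
  {ξ} × {42, 43, 44} = {(ξ,42), (ξ,43), (ξ,44)}
  {ρ} × {42, 43, 44} = {(ρ,42), (ρ,43), (ρ,44)}
  {ξ, ρ} × {42, 43} = {(ξ,42), (ξ,43), (ρ,42), (ρ,43)}
  {ξ, ρ} × {42, 44} = {(ξ,42), (ξ,44), (ρ,42), (ρ,44)}
  {ξ, ρ} × {42, 43, 44} = {(ξ,42), (ξ,43), (ξ,44), (ρ,42), (ρ,43), (ρ,44)}
These 16 distinct sets form the basis B.
Close under arbitrary unions to get τ_{X×Y}; counting gives |τ_{X×Y}| = 36.


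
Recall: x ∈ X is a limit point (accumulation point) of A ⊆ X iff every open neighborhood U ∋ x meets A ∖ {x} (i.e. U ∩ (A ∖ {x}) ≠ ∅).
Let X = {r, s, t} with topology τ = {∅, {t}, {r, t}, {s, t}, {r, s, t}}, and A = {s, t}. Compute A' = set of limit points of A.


A' = {r, s}

For each x ∈ X, list the open sets U ∈ τ with x ∈ U, then check whether U ∩ (A ∖ {x}) ≠ ∅ for every such U.
  x = r: opens ∋ x are {r, t}, {r, s, t}; each meets A ∖ {r}, so x IS a limit point.
  x = s: opens ∋ x are {s, t}, {r, s, t}; each meets A ∖ {s}, so x IS a limit point.
  x = t: open {t} ∋ x has {t} ∩ (A ∖ {t}) = ∅, so x is NOT a limit point.
Collecting: A' = {r, s}.


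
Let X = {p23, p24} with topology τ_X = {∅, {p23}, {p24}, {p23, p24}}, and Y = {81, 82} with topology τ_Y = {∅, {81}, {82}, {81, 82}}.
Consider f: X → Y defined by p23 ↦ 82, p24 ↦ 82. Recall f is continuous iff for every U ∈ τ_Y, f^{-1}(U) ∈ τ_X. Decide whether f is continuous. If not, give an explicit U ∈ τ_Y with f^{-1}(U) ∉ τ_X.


f IS continuous.

Compute f^{-1}(U) for each U ∈ τ_Y:
  U = ∅: f^{-1}(U) = ∅ ∈ τ_X ✓.
  U = {81}: f^{-1}(U) = ∅ ∈ τ_X ✓.
  U = {82}: f^{-1}(U) = {p23, p24} ∈ τ_X ✓.
  U = {81, 82}: f^{-1}(U) = {p23, p24} ∈ τ_X ✓.
Every preimage lies in τ_X, so f IS continuous.


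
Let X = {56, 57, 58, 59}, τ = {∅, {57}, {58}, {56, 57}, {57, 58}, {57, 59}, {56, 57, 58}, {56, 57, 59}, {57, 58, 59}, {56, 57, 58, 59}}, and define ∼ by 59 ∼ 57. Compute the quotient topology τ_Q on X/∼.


X/∼ = {[56], [57=59], [58]}; |τ_Q| = 6.

Equivalence classes: [56], [57=59], [58].
Quotient map π: X → X/∼ sends 56 ↦ [56], 57 ↦ [57=59], 58 ↦ [58], 59 ↦ [57=59].
For each subset V ⊆ X/∼, compute π^{-1}(V) ⊆ X and check whether π^{-1}(V) ∈ τ. V is open in τ_Q iff π^{-1}(V) ∈ τ.
  V = {}: π^{-1}(V) = ∅ ∈ τ ✓.
  V = {[56]}: π^{-1}(V) = {56} ∉ τ ✗.
  V = {[57=59]}: π^{-1}(V) = {57, 59} ∈ τ ✓.
  V = {[56], [57=59]}: π^{-1}(V) = {56, 57, 59} ∈ τ ✓.
  V = {[58]}: π^{-1}(V) = {58} ∈ τ ✓.
  V = {[56], [58]}: π^{-1}(V) = {56, 58} ∉ τ ✗.
  V = {[57=59], [58]}: π^{-1}(V) = {57, 58, 59} ∈ τ ✓.
  V = {[56], [57=59], [58]}: π^{-1}(V) = {56, 57, 58, 59} ∈ τ ✓.
Open sets in the quotient: τ_Q = {{}, {[57=59]}, {[56], [57=59]}, {[58]}, {[57=59], [58]}, {[56], [57=59], [58]}} (6 elements).


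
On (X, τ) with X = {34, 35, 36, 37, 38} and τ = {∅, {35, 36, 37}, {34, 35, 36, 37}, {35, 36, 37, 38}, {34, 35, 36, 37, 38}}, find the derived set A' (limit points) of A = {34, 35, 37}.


A' = {34, 35, 36, 37, 38}

For each x ∈ X, list the open sets U ∈ τ with x ∈ U, then check whether U ∩ (A ∖ {x}) ≠ ∅ for every such U.
  x = 34: opens ∋ x are {34, 35, 36, 37}, {34, 35, 36, 37, 38}; each meets A ∖ {34}, so x IS a limit point.
  x = 35: opens ∋ x are {35, 36, 37}, {34, 35, 36, 37}, {35, 36, 37, 38}, {34, 35, 36, 37, 38}; each meets A ∖ {35}, so x IS a limit point.
  x = 36: opens ∋ x are {35, 36, 37}, {34, 35, 36, 37}, {35, 36, 37, 38}, {34, 35, 36, 37, 38}; each meets A ∖ {36}, so x IS a limit point.
  x = 37: opens ∋ x are {35, 36, 37}, {34, 35, 36, 37}, {35, 36, 37, 38}, {34, 35, 36, 37, 38}; each meets A ∖ {37}, so x IS a limit point.
  x = 38: opens ∋ x are {35, 36, 37, 38}, {34, 35, 36, 37, 38}; each meets A ∖ {38}, so x IS a limit point.
Collecting: A' = {34, 35, 36, 37, 38}.


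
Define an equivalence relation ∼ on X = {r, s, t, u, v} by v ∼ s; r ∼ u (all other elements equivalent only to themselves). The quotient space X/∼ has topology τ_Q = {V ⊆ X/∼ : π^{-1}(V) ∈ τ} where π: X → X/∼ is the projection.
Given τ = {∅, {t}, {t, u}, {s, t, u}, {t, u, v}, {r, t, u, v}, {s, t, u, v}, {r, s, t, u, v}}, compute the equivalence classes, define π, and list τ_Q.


X/∼ = {[r=u], [s=v], [t]}; |τ_Q| = 3.

Equivalence classes: [r=u], [s=v], [t].
Quotient map π: X → X/∼ sends r ↦ [r=u], s ↦ [s=v], t ↦ [t], u ↦ [r=u], v ↦ [s=v].
For each subset V ⊆ X/∼, compute π^{-1}(V) ⊆ X and check whether π^{-1}(V) ∈ τ. V is open in τ_Q iff π^{-1}(V) ∈ τ.
  V = {}: π^{-1}(V) = ∅ ∈ τ ✓.
  V = {[r=u]}: π^{-1}(V) = {r, u} ∉ τ ✗.
  V = {[s=v]}: π^{-1}(V) = {s, v} ∉ τ ✗.
  V = {[r=u], [s=v]}: π^{-1}(V) = {r, s, u, v} ∉ τ ✗.
  V = {[t]}: π^{-1}(V) = {t} ∈ τ ✓.
  V = {[r=u], [t]}: π^{-1}(V) = {r, t, u} ∉ τ ✗.
  V = {[s=v], [t]}: π^{-1}(V) = {s, t, v} ∉ τ ✗.
  V = {[r=u], [s=v], [t]}: π^{-1}(V) = {r, s, t, u, v} ∈ τ ✓.
Open sets in the quotient: τ_Q = {{}, {[t]}, {[r=u], [s=v], [t]}} (3 elements).


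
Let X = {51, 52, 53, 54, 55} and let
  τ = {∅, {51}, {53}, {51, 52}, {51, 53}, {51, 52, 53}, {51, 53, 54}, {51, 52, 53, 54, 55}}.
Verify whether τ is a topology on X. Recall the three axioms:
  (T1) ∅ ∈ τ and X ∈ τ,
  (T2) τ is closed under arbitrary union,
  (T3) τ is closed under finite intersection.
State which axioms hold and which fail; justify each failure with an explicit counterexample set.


τ is NOT a topology on X.

Axiom (T1): ∅ ∈ τ? Yes; X ∈ τ? Yes.
Axiom (T2/T3): check pairwise unions and intersections of members of τ.
Counterexample for (T2): {51, 52} ∪ {51, 53, 54} = {51, 52, 53, 54} ∉ τ. Therefore τ is NOT a topology.


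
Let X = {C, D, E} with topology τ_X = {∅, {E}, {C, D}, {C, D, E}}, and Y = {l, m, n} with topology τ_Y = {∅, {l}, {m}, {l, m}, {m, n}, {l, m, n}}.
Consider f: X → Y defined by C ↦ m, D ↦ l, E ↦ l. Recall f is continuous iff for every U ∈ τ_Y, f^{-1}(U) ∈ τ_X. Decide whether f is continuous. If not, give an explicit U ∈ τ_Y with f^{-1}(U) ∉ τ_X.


f is NOT continuous.

Compute f^{-1}(U) for each U ∈ τ_Y:
  U = ∅: f^{-1}(U) = ∅ ∈ τ_X ✓.
  U = {l}: f^{-1}(U) = {D, E} ∉ τ_X ✗.
  U = {m}: f^{-1}(U) = {C} ∉ τ_X ✗.
  U = {l, m}: f^{-1}(U) = {C, D, E} ∈ τ_X ✓.
  U = {m, n}: f^{-1}(U) = {C} ∉ τ_X ✗.
  U = {l, m, n}: f^{-1}(U) = {C, D, E} ∈ τ_X ✓.
Found U = {l} with f^{-1}(U) = {D, E} not in τ_X. Therefore f is NOT continuous.


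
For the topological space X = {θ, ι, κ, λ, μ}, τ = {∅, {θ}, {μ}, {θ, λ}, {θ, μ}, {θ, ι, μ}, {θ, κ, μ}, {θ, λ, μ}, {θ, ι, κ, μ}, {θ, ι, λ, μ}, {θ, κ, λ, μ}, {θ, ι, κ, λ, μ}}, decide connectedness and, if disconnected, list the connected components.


(X, τ) is connected.

Find clopen sets (U ∈ τ with X ∖ U ∈ τ):
  U = ∅, X ∖ U = {θ, ι, κ, λ, μ} — both open, so U is clopen.
  U = {θ, ι, κ, λ, μ}, X ∖ U = ∅ — both open, so U is clopen.
Only trivial clopens (∅ and X) exist, so (X, τ) is connected.
Compute connected components by grouping points that agree on all clopens:
  component: {θ, ι, κ, λ, μ}


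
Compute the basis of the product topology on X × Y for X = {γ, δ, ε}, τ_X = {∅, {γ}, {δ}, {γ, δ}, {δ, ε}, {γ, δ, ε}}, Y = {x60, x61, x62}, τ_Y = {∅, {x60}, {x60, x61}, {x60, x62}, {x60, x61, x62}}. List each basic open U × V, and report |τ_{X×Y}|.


Basis B = {∅ × ∅, {γ} × {x60}, {δ} × {x60}, {γ} × {x60, x61}, {γ} × {x60, x62}, {γ, δ} × {x60}, {δ} × {x60, x61}, {δ} × {x60, x62}, {δ, ε} × {x60}, {γ} × {x60, x61, x62}, {γ, δ, ε} × {x60}, {δ} × {x60, x61, x62}, {γ, δ} × {x60, x61}, {γ, δ} × {x60, x62}, {δ, ε} × {x60, x61}, {δ, ε} × {x60, x62}, {γ, δ} × {x60, x61, x62}, {γ, δ, ε} × {x60, x61}, {γ, δ, ε} × {x60, x62}, {δ, ε} × {x60, x61, x62}, {γ, δ, ε} × {x60, x61, x62}}; |τ_{X×Y}| = 70.

Enumerate products U × V with U ∈ τ_X, V ∈ τ_Y (deduplicated):
  ∅ × ∅ = {} (∅)
  {γ} × {x60} = {(γ,x60)}
  {δ} × {x60} = {(δ,x60)}
  {γ} × {x60, x61} = {(γ,x60), (γ,x61)}
  {γ} × {x60, x62} = {(γ,x60), (γ,x62)}
  {γ, δ} × {x60} = {(γ,x60), (δ,x60)}
  {δ} × {x60, x61} = {(δ,x60), (δ,x61)}
  {δ} × {x60, x62} = {(δ,x60), (δ,x62)}
  {δ, ε} × {x60} = {(δ,x60), (ε,x60)}
  {γ} × {x60, x61, x62} = {(γ,x60), (γ,x61), (γ,x62)}
  {γ, δ, ε} × {x60} = {(γ,x60), (δ,x60), (ε,x60)}
  {δ} × {x60, x61, x62} = {(δ,x60), (δ,x61), (δ,x62)}
  {γ, δ} × {x60, x61} = {(γ,x60), (γ,x61), (δ,x60), (δ,x61)}
  {γ, δ} × {x60, x62} = {(γ,x60), (γ,x62), (δ,x60), (δ,x62)}
  {δ, ε} × {x60, x61} = {(δ,x60), (δ,x61), (ε,x60), (ε,x61)}
  {δ, ε} × {x60, x62} = {(δ,x60), (δ,x62), (ε,x60), (ε,x62)}
  {γ, δ} × {x60, x61, x62} = {(γ,x60), (γ,x61), (γ,x62), (δ,x60), (δ,x61), (δ,x62)}
  {γ, δ, ε} × {x60, x61} = {(γ,x60), (γ,x61), (δ,x60), (δ,x61), (ε,x60), (ε,x61)}
  {γ, δ, ε} × {x60, x62} = {(γ,x60), (γ,x62), (δ,x60), (δ,x62), (ε,x60), (ε,x62)}
  {δ, ε} × {x60, x61, x62} = {(δ,x60), (δ,x61), (δ,x62), (ε,x60), (ε,x61), (ε,x62)}
  {γ, δ, ε} × {x60, x61, x62} = {(γ,x60), (γ,x61), (γ,x62), (δ,x60), (δ,x61), (δ,x62), (ε,x60), (ε,x61), (ε,x62)}
These 21 distinct sets form the basis B.
Close under arbitrary unions to get τ_{X×Y}; counting gives |τ_{X×Y}| = 70.


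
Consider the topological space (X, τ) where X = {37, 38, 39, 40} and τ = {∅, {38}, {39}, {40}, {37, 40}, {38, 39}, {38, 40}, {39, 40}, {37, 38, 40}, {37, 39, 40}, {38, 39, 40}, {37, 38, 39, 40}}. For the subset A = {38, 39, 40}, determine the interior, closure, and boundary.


int(A) = {38, 39, 40}, cl(A) = {37, 38, 39, 40}, ∂A = {37}.

Closed sets in (X, τ) are complements of opens:
  closed(X, τ) = {∅, {37}, {38}, {39}, {37, 38}, {37, 39}, {37, 40}, {38, 39}, {37, 38, 39}, {37, 38, 40}, {37, 39, 40}, {37, 38, 39, 40}}.
int(A) = ⋃ {U ∈ τ : U ⊆ A}. Opens contained in A: ∅, {38}, {39}, {40}, {38, 39}, {38, 40}, {39, 40}, {38, 39, 40}.
Taking the union of these: int(A) = {38, 39, 40}.
cl(A) = ⋂ {C closed : A ⊆ C}. Closed sets containing A: {37, 38, 39, 40}.
Intersecting these: cl(A) = {37, 38, 39, 40}.
∂A = cl(A) ∖ int(A) = {37, 38, 39, 40} ∖ {38, 39, 40} = {37}.


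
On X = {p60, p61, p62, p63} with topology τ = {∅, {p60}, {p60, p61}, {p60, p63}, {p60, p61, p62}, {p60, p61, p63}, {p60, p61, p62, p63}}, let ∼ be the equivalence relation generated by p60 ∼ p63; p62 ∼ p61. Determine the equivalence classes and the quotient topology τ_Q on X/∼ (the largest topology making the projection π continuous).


X/∼ = {[p60=p63], [p61=p62]}; |τ_Q| = 3.

Equivalence classes: [p60=p63], [p61=p62].
Quotient map π: X → X/∼ sends p60 ↦ [p60=p63], p61 ↦ [p61=p62], p62 ↦ [p61=p62], p63 ↦ [p60=p63].
For each subset V ⊆ X/∼, compute π^{-1}(V) ⊆ X and check whether π^{-1}(V) ∈ τ. V is open in τ_Q iff π^{-1}(V) ∈ τ.
  V = {}: π^{-1}(V) = ∅ ∈ τ ✓.
  V = {[p60=p63]}: π^{-1}(V) = {p60, p63} ∈ τ ✓.
  V = {[p61=p62]}: π^{-1}(V) = {p61, p62} ∉ τ ✗.
  V = {[p60=p63], [p61=p62]}: π^{-1}(V) = {p60, p61, p62, p63} ∈ τ ✓.
Open sets in the quotient: τ_Q = {{}, {[p60=p63]}, {[p60=p63], [p61=p62]}} (3 elements).


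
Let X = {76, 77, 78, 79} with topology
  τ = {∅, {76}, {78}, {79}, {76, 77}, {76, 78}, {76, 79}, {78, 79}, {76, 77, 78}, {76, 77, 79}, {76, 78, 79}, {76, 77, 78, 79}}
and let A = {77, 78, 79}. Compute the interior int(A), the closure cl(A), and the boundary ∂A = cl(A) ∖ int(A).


int(A) = {78, 79}, cl(A) = {77, 78, 79}, ∂A = {77}.

Closed sets in (X, τ) are complements of opens:
  closed(X, τ) = {∅, {77}, {78}, {79}, {76, 77}, {77, 78}, {77, 79}, {78, 79}, {76, 77, 78}, {76, 77, 79}, {77, 78, 79}, {76, 77, 78, 79}}.
int(A) = ⋃ {U ∈ τ : U ⊆ A}. Opens contained in A: ∅, {78}, {79}, {78, 79}.
Taking the union of these: int(A) = {78, 79}.
cl(A) = ⋂ {C closed : A ⊆ C}. Closed sets containing A: {77, 78, 79}, {76, 77, 78, 79}.
Intersecting these: cl(A) = {77, 78, 79}.
∂A = cl(A) ∖ int(A) = {77, 78, 79} ∖ {78, 79} = {77}.


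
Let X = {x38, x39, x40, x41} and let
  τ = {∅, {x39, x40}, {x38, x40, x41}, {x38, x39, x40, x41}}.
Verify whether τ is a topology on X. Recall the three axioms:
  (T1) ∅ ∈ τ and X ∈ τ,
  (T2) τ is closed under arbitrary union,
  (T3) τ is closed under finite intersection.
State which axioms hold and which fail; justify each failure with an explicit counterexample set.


τ is NOT a topology on X.

Axiom (T1): ∅ ∈ τ? Yes; X ∈ τ? Yes.
Axiom (T2/T3): check pairwise unions and intersections of members of τ.
Counterexample for (T3): {x39, x40} ∩ {x38, x40, x41} = {x40} ∉ τ. Therefore τ is NOT a topology.


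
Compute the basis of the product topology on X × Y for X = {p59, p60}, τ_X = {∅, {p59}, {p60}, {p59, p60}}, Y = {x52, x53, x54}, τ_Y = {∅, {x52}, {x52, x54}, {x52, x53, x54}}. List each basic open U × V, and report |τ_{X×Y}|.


Basis B = {∅ × ∅, {p59} × {x52}, {p60} × {x52}, {p59} × {x52, x54}, {p59, p60} × {x52}, {p60} × {x52, x54}, {p59} × {x52, x53, x54}, {p60} × {x52, x53, x54}, {p59, p60} × {x52, x54}, {p59, p60} × {x52, x53, x54}}; |τ_{X×Y}| = 16.

Enumerate products U × V with U ∈ τ_X, V ∈ τ_Y (deduplicated):
  ∅ × ∅ = {} (∅)
  {p59} × {x52} = {(p59,x52)}
  {p60} × {x52} = {(p60,x52)}
  {p59} × {x52, x54} = {(p59,x52), (p59,x54)}
  {p59, p60} × {x52} = {(p59,x52), (p60,x52)}
  {p60} × {x52, x54} = {(p60,x52), (p60,x54)}
  {p59} × {x52, x53, x54} = {(p59,x52), (p59,x53), (p59,x54)}
  {p60} × {x52, x53, x54} = {(p60,x52), (p60,x53), (p60,x54)}
  {p59, p60} × {x52, x54} = {(p59,x52), (p59,x54), (p60,x52), (p60,x54)}
  {p59, p60} × {x52, x53, x54} = {(p59,x52), (p59,x53), (p59,x54), (p60,x52), (p60,x53), (p60,x54)}
These 10 distinct sets form the basis B.
Close under arbitrary unions to get τ_{X×Y}; counting gives |τ_{X×Y}| = 16.


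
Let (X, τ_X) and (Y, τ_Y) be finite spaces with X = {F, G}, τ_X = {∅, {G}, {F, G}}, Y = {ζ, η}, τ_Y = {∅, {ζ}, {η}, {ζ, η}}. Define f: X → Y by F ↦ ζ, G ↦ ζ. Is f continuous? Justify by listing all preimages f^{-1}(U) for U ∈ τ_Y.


f IS continuous.

Compute f^{-1}(U) for each U ∈ τ_Y:
  U = ∅: f^{-1}(U) = ∅ ∈ τ_X ✓.
  U = {ζ}: f^{-1}(U) = {F, G} ∈ τ_X ✓.
  U = {η}: f^{-1}(U) = ∅ ∈ τ_X ✓.
  U = {ζ, η}: f^{-1}(U) = {F, G} ∈ τ_X ✓.
Every preimage lies in τ_X, so f IS continuous.


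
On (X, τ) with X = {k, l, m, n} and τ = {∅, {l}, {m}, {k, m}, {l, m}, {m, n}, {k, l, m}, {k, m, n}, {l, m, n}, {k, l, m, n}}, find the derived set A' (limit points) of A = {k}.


A' = ∅

For each x ∈ X, list the open sets U ∈ τ with x ∈ U, then check whether U ∩ (A ∖ {x}) ≠ ∅ for every such U.
  x = k: open {k, m} ∋ x has {k, m} ∩ (A ∖ {k}) = ∅, so x is NOT a limit point.
  x = l: open {l} ∋ x has {l} ∩ (A ∖ {l}) = ∅, so x is NOT a limit point.
  x = m: open {m} ∋ x has {m} ∩ (A ∖ {m}) = ∅, so x is NOT a limit point.
  x = n: open {m, n} ∋ x has {m, n} ∩ (A ∖ {n}) = ∅, so x is NOT a limit point.
Collecting: A' = ∅.


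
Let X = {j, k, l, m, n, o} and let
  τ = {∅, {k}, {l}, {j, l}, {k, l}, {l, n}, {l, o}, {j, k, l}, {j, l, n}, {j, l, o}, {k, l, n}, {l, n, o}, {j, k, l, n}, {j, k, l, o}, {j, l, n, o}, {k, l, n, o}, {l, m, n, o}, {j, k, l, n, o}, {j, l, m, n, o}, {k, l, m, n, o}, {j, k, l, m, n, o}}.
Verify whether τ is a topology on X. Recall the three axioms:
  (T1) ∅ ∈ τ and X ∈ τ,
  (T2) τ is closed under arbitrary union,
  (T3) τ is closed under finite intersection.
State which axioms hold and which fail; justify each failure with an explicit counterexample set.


τ is NOT a topology on X.

Axiom (T1): ∅ ∈ τ? Yes; X ∈ τ? Yes.
Axiom (T2/T3): check pairwise unions and intersections of members of τ.
Counterexample for (T2): {k} ∪ {l, o} = {k, l, o} ∉ τ. Therefore τ is NOT a topology.


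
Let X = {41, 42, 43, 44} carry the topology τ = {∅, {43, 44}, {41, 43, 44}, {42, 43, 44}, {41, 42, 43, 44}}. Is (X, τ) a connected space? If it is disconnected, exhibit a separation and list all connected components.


(X, τ) is connected.

Find clopen sets (U ∈ τ with X ∖ U ∈ τ):
  U = ∅, X ∖ U = {41, 42, 43, 44} — both open, so U is clopen.
  U = {41, 42, 43, 44}, X ∖ U = ∅ — both open, so U is clopen.
Only trivial clopens (∅ and X) exist, so (X, τ) is connected.
Compute connected components by grouping points that agree on all clopens:
  component: {41, 42, 43, 44}


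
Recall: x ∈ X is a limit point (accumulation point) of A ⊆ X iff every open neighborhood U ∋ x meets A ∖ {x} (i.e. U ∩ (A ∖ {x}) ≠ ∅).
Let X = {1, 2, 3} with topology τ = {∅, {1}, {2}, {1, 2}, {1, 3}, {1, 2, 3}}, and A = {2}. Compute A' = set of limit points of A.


A' = ∅

For each x ∈ X, list the open sets U ∈ τ with x ∈ U, then check whether U ∩ (A ∖ {x}) ≠ ∅ for every such U.
  x = 1: open {1} ∋ x has {1} ∩ (A ∖ {1}) = ∅, so x is NOT a limit point.
  x = 2: open {2} ∋ x has {2} ∩ (A ∖ {2}) = ∅, so x is NOT a limit point.
  x = 3: open {1, 3} ∋ x has {1, 3} ∩ (A ∖ {3}) = ∅, so x is NOT a limit point.
Collecting: A' = ∅.


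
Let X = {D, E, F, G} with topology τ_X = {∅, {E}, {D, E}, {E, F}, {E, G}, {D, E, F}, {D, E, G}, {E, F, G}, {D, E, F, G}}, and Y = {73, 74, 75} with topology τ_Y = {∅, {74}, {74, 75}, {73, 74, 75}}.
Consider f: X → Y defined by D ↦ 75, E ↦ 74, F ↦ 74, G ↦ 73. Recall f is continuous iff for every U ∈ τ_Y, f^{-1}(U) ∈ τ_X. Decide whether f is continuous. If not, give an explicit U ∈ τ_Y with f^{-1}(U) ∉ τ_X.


f IS continuous.

Compute f^{-1}(U) for each U ∈ τ_Y:
  U = ∅: f^{-1}(U) = ∅ ∈ τ_X ✓.
  U = {74}: f^{-1}(U) = {E, F} ∈ τ_X ✓.
  U = {74, 75}: f^{-1}(U) = {D, E, F} ∈ τ_X ✓.
  U = {73, 74, 75}: f^{-1}(U) = {D, E, F, G} ∈ τ_X ✓.
Every preimage lies in τ_X, so f IS continuous.


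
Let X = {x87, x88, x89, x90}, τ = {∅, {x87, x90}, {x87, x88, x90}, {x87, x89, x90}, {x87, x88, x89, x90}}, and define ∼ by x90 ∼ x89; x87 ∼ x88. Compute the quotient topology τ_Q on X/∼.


X/∼ = {[x87=x88], [x89=x90]}; |τ_Q| = 2.

Equivalence classes: [x87=x88], [x89=x90].
Quotient map π: X → X/∼ sends x87 ↦ [x87=x88], x88 ↦ [x87=x88], x89 ↦ [x89=x90], x90 ↦ [x89=x90].
For each subset V ⊆ X/∼, compute π^{-1}(V) ⊆ X and check whether π^{-1}(V) ∈ τ. V is open in τ_Q iff π^{-1}(V) ∈ τ.
  V = {}: π^{-1}(V) = ∅ ∈ τ ✓.
  V = {[x87=x88]}: π^{-1}(V) = {x87, x88} ∉ τ ✗.
  V = {[x89=x90]}: π^{-1}(V) = {x89, x90} ∉ τ ✗.
  V = {[x87=x88], [x89=x90]}: π^{-1}(V) = {x87, x88, x89, x90} ∈ τ ✓.
Open sets in the quotient: τ_Q = {{}, {[x87=x88], [x89=x90]}} (2 elements).


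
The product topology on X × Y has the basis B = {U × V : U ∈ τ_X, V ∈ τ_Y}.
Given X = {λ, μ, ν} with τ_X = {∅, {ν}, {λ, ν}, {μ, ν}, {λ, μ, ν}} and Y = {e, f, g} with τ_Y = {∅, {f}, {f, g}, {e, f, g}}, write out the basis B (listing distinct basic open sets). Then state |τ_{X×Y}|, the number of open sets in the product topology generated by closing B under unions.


Basis B = {∅ × ∅, {ν} × {f}, {λ, ν} × {f}, {μ, ν} × {f}, {ν} × {f, g}, {λ, μ, ν} × {f}, {ν} × {e, f, g}, {λ, ν} × {f, g}, {μ, ν} × {f, g}, {λ, ν} × {e, f, g}, {λ, μ, ν} × {f, g}, {μ, ν} × {e, f, g}, {λ, μ, ν} × {e, f, g}}; |τ_{X×Y}| = 30.

Enumerate products U × V with U ∈ τ_X, V ∈ τ_Y (deduplicated):
  ∅ × ∅ = {} (∅)
  {ν} × {f} = {(ν,f)}
  {λ, ν} × {f} = {(λ,f), (ν,f)}
  {μ, ν} × {f} = {(μ,f), (ν,f)}
  {ν} × {f, g} = {(ν,f), (ν,g)}
  {λ, μ, ν} × {f} = {(λ,f), (μ,f), (ν,f)}
  {ν} × {e, f, g} = {(ν,e), (ν,f), (ν,g)}
  {λ, ν} × {f, g} = {(λ,f), (λ,g), (ν,f), (ν,g)}
  {μ, ν} × {f, g} = {(μ,f), (μ,g), (ν,f), (ν,g)}
  {λ, ν} × {e, f, g} = {(λ,e), (λ,f), (λ,g), (ν,e), (ν,f), (ν,g)}
  {λ, μ, ν} × {f, g} = {(λ,f), (λ,g), (μ,f), (μ,g), (ν,f), (ν,g)}
  {μ, ν} × {e, f, g} = {(μ,e), (μ,f), (μ,g), (ν,e), (ν,f), (ν,g)}
  {λ, μ, ν} × {e, f, g} = {(λ,e), (λ,f), (λ,g), (μ,e), (μ,f), (μ,g), (ν,e), (ν,f), (ν,g)}
These 13 distinct sets form the basis B.
Close under arbitrary unions to get τ_{X×Y}; counting gives |τ_{X×Y}| = 30.


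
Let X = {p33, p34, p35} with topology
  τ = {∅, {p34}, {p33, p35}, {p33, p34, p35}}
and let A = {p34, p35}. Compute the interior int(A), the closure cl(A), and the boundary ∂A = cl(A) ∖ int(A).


int(A) = {p34}, cl(A) = {p33, p34, p35}, ∂A = {p33, p35}.

Closed sets in (X, τ) are complements of opens:
  closed(X, τ) = {∅, {p34}, {p33, p35}, {p33, p34, p35}}.
int(A) = ⋃ {U ∈ τ : U ⊆ A}. Opens contained in A: ∅, {p34}.
Taking the union of these: int(A) = {p34}.
cl(A) = ⋂ {C closed : A ⊆ C}. Closed sets containing A: {p33, p34, p35}.
Intersecting these: cl(A) = {p33, p34, p35}.
∂A = cl(A) ∖ int(A) = {p33, p34, p35} ∖ {p34} = {p33, p35}.


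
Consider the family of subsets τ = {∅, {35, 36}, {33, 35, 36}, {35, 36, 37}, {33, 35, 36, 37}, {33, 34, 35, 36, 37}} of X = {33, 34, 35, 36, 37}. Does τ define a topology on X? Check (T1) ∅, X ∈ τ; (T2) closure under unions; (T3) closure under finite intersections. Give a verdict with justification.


τ IS a topology on X.

Axiom (T1): ∅ ∈ τ? Yes; X ∈ τ? Yes.
Axiom (T2/T3): check pairwise unions and intersections of members of τ.
All pairwise intersections and unions checked — each lies in τ. Therefore τ satisfies (T1), (T2), (T3): it IS a topology on X.


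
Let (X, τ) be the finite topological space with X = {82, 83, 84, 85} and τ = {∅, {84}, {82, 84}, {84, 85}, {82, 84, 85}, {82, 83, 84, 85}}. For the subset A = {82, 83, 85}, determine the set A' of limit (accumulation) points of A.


A' = {83}

For each x ∈ X, list the open sets U ∈ τ with x ∈ U, then check whether U ∩ (A ∖ {x}) ≠ ∅ for every such U.
  x = 82: open {82, 84} ∋ x has {82, 84} ∩ (A ∖ {82}) = ∅, so x is NOT a limit point.
  x = 83: opens ∋ x are {82, 83, 84, 85}; each meets A ∖ {83}, so x IS a limit point.
  x = 84: open {84} ∋ x has {84} ∩ (A ∖ {84}) = ∅, so x is NOT a limit point.
  x = 85: open {84, 85} ∋ x has {84, 85} ∩ (A ∖ {85}) = ∅, so x is NOT a limit point.
Collecting: A' = {83}.


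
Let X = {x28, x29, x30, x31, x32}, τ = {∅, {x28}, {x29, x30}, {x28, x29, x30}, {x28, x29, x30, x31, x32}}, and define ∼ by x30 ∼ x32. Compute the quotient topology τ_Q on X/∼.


X/∼ = {[x28], [x29], [x30=x32], [x31]}; |τ_Q| = 3.

Equivalence classes: [x28], [x29], [x30=x32], [x31].
Quotient map π: X → X/∼ sends x28 ↦ [x28], x29 ↦ [x29], x30 ↦ [x30=x32], x31 ↦ [x31], x32 ↦ [x30=x32].
For each subset V ⊆ X/∼, compute π^{-1}(V) ⊆ X and check whether π^{-1}(V) ∈ τ. V is open in τ_Q iff π^{-1}(V) ∈ τ.
  V = {}: π^{-1}(V) = ∅ ∈ τ ✓.
  V = {[x28]}: π^{-1}(V) = {x28} ∈ τ ✓.
  V = {[x29]}: π^{-1}(V) = {x29} ∉ τ ✗.
  V = {[x28], [x29]}: π^{-1}(V) = {x28, x29} ∉ τ ✗.
  V = {[x30=x32]}: π^{-1}(V) = {x30, x32} ∉ τ ✗.
  V = {[x28], [x30=x32]}: π^{-1}(V) = {x28, x30, x32} ∉ τ ✗.
  V = {[x29], [x30=x32]}: π^{-1}(V) = {x29, x30, x32} ∉ τ ✗.
  V = {[x28], [x29], [x30=x32]}: π^{-1}(V) = {x28, x29, x30, x32} ∉ τ ✗.
  V = {[x31]}: π^{-1}(V) = {x31} ∉ τ ✗.
  V = {[x28], [x31]}: π^{-1}(V) = {x28, x31} ∉ τ ✗.
  V = {[x29], [x31]}: π^{-1}(V) = {x29, x31} ∉ τ ✗.
  V = {[x28], [x29], [x31]}: π^{-1}(V) = {x28, x29, x31} ∉ τ ✗.
  V = {[x30=x32], [x31]}: π^{-1}(V) = {x30, x31, x32} ∉ τ ✗.
  V = {[x28], [x30=x32], [x31]}: π^{-1}(V) = {x28, x30, x31, x32} ∉ τ ✗.
  V = {[x29], [x30=x32], [x31]}: π^{-1}(V) = {x29, x30, x31, x32} ∉ τ ✗.
  V = {[x28], [x29], [x30=x32], [x31]}: π^{-1}(V) = {x28, x29, x30, x31, x32} ∈ τ ✓.
Open sets in the quotient: τ_Q = {{}, {[x28]}, {[x28], [x29], [x30=x32], [x31]}} (3 elements).


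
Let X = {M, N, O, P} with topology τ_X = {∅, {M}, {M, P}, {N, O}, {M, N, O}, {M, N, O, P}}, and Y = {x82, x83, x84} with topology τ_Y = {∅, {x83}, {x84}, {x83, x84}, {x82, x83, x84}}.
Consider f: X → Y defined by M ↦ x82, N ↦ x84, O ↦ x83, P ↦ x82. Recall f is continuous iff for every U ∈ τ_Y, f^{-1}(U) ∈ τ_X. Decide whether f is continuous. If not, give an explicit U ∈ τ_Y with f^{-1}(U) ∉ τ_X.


f is NOT continuous.

Compute f^{-1}(U) for each U ∈ τ_Y:
  U = ∅: f^{-1}(U) = ∅ ∈ τ_X ✓.
  U = {x83}: f^{-1}(U) = {O} ∉ τ_X ✗.
  U = {x84}: f^{-1}(U) = {N} ∉ τ_X ✗.
  U = {x83, x84}: f^{-1}(U) = {N, O} ∈ τ_X ✓.
  U = {x82, x83, x84}: f^{-1}(U) = {M, N, O, P} ∈ τ_X ✓.
Found U = {x83} with f^{-1}(U) = {O} not in τ_X. Therefore f is NOT continuous.


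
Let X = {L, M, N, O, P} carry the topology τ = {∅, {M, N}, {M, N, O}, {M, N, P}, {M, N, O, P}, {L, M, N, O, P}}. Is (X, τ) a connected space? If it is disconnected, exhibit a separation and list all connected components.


(X, τ) is connected.

Find clopen sets (U ∈ τ with X ∖ U ∈ τ):
  U = ∅, X ∖ U = {L, M, N, O, P} — both open, so U is clopen.
  U = {L, M, N, O, P}, X ∖ U = ∅ — both open, so U is clopen.
Only trivial clopens (∅ and X) exist, so (X, τ) is connected.
Compute connected components by grouping points that agree on all clopens:
  component: {L, M, N, O, P}


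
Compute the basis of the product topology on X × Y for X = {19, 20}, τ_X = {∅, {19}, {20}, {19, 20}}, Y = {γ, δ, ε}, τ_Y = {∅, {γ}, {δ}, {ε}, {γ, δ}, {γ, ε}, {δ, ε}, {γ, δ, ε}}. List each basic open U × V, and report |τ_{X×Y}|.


Basis B = {∅ × ∅, {19} × {γ}, {19} × {δ}, {19} × {ε}, {20} × {γ}, {20} × {δ}, {20} × {ε}, {19} × {γ, δ}, {19} × {γ, ε}, {19, 20} × {γ}, {19} × {δ, ε}, {19, 20} × {δ}, {19, 20} × {ε}, {20} × {γ, δ}, {20} × {γ, ε}, {20} × {δ, ε}, {19} × {γ, δ, ε}, {20} × {γ, δ, ε}, {19, 20} × {γ, δ}, {19, 20} × {γ, ε}, {19, 20} × {δ, ε}, {19, 20} × {γ, δ, ε}}; |τ_{X×Y}| = 64.

Enumerate products U × V with U ∈ τ_X, V ∈ τ_Y (deduplicated):
  ∅ × ∅ = {} (∅)
  {19} × {γ} = {(19,γ)}
  {19} × {δ} = {(19,δ)}
  {19} × {ε} = {(19,ε)}
  {20} × {γ} = {(20,γ)}
  {20} × {δ} = {(20,δ)}
  {20} × {ε} = {(20,ε)}
  {19} × {γ, δ} = {(19,γ), (19,δ)}
  {19} × {γ, ε} = {(19,γ), (19,ε)}
  {19, 20} × {γ} = {(19,γ), (20,γ)}
  {19} × {δ, ε} = {(19,δ), (19,ε)}
  {19, 20} × {δ} = {(19,δ), (20,δ)}
  {19, 20} × {ε} = {(19,ε), (20,ε)}
  {20} × {γ, δ} = {(20,γ), (20,δ)}
  {20} × {γ, ε} = {(20,γ), (20,ε)}
  {20} × {δ, ε} = {(20,δ), (20,ε)}
  {19} × {γ, δ, ε} = {(19,γ), (19,δ), (19,ε)}
  {20} × {γ, δ, ε} = {(20,γ), (20,δ), (20,ε)}
  {19, 20} × {γ, δ} = {(19,γ), (19,δ), (20,γ), (20,δ)}
  {19, 20} × {γ, ε} = {(19,γ), (19,ε), (20,γ), (20,ε)}
  {19, 20} × {δ, ε} = {(19,δ), (19,ε), (20,δ), (20,ε)}
  {19, 20} × {γ, δ, ε} = {(19,γ), (19,δ), (19,ε), (20,γ), (20,δ), (20,ε)}
These 22 distinct sets form the basis B.
Close under arbitrary unions to get τ_{X×Y}; counting gives |τ_{X×Y}| = 64.


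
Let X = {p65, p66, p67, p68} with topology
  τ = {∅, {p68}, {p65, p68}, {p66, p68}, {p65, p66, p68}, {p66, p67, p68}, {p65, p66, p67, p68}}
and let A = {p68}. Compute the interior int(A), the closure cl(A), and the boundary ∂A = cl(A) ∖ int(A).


int(A) = {p68}, cl(A) = {p65, p66, p67, p68}, ∂A = {p65, p66, p67}.

Closed sets in (X, τ) are complements of opens:
  closed(X, τ) = {∅, {p65}, {p67}, {p65, p67}, {p66, p67}, {p65, p66, p67}, {p65, p66, p67, p68}}.
int(A) = ⋃ {U ∈ τ : U ⊆ A}. Opens contained in A: ∅, {p68}.
Taking the union of these: int(A) = {p68}.
cl(A) = ⋂ {C closed : A ⊆ C}. Closed sets containing A: {p65, p66, p67, p68}.
Intersecting these: cl(A) = {p65, p66, p67, p68}.
∂A = cl(A) ∖ int(A) = {p65, p66, p67, p68} ∖ {p68} = {p65, p66, p67}.


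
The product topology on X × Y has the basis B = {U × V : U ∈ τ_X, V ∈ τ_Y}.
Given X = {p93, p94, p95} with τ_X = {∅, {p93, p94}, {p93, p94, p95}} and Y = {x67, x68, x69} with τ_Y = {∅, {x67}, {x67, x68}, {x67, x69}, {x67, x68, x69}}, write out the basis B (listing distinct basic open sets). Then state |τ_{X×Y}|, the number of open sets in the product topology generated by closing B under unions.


Basis B = {∅ × ∅, {p93, p94} × {x67}, {p93, p94, p95} × {x67}, {p93, p94} × {x67, x68}, {p93, p94} × {x67, x69}, {p93, p94} × {x67, x68, x69}, {p93, p94, p95} × {x67, x68}, {p93, p94, p95} × {x67, x69}, {p93, p94, p95} × {x67, x68, x69}}; |τ_{X×Y}| = 14.

Enumerate products U × V with U ∈ τ_X, V ∈ τ_Y (deduplicated):
  ∅ × ∅ = {} (∅)
  {p93, p94} × {x67} = {(p93,x67), (p94,x67)}
  {p93, p94, p95} × {x67} = {(p93,x67), (p94,x67), (p95,x67)}
  {p93, p94} × {x67, x68} = {(p93,x67), (p93,x68), (p94,x67), (p94,x68)}
  {p93, p94} × {x67, x69} = {(p93,x67), (p93,x69), (p94,x67), (p94,x69)}
  {p93, p94} × {x67, x68, x69} = {(p93,x67), (p93,x68), (p93,x69), (p94,x67), (p94,x68), (p94,x69)}
  {p93, p94, p95} × {x67, x68} = {(p93,x67), (p93,x68), (p94,x67), (p94,x68), (p95,x67), (p95,x68)}
  {p93, p94, p95} × {x67, x69} = {(p93,x67), (p93,x69), (p94,x67), (p94,x69), (p95,x67), (p95,x69)}
  {p93, p94, p95} × {x67, x68, x69} = {(p93,x67), (p93,x68), (p93,x69), (p94,x67), (p94,x68), (p94,x69), (p95,x67), (p95,x68), (p95,x69)}
These 9 distinct sets form the basis B.
Close under arbitrary unions to get τ_{X×Y}; counting gives |τ_{X×Y}| = 14.


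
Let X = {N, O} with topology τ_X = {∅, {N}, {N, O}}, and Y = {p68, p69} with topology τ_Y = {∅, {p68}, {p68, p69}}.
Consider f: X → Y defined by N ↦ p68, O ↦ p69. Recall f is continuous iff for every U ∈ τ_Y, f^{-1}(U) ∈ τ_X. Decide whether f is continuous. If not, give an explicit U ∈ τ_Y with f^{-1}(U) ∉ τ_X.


f IS continuous.

Compute f^{-1}(U) for each U ∈ τ_Y:
  U = ∅: f^{-1}(U) = ∅ ∈ τ_X ✓.
  U = {p68}: f^{-1}(U) = {N} ∈ τ_X ✓.
  U = {p68, p69}: f^{-1}(U) = {N, O} ∈ τ_X ✓.
Every preimage lies in τ_X, so f IS continuous.


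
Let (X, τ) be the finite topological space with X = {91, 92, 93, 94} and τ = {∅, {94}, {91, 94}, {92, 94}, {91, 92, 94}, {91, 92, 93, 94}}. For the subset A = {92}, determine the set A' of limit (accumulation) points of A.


A' = {93}

For each x ∈ X, list the open sets U ∈ τ with x ∈ U, then check whether U ∩ (A ∖ {x}) ≠ ∅ for every such U.
  x = 91: open {91, 94} ∋ x has {91, 94} ∩ (A ∖ {91}) = ∅, so x is NOT a limit point.
  x = 92: open {92, 94} ∋ x has {92, 94} ∩ (A ∖ {92}) = ∅, so x is NOT a limit point.
  x = 93: opens ∋ x are {91, 92, 93, 94}; each meets A ∖ {93}, so x IS a limit point.
  x = 94: open {94} ∋ x has {94} ∩ (A ∖ {94}) = ∅, so x is NOT a limit point.
Collecting: A' = {93}.


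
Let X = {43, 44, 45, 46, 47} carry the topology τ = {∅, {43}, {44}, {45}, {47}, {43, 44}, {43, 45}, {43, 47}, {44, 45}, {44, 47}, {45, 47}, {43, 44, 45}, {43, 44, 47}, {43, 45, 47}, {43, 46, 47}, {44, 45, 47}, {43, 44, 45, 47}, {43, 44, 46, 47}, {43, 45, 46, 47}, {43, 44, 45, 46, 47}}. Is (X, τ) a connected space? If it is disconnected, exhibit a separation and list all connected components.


(X, τ) is disconnected; components = [{44}, {45}, {43, 46, 47}].

Find clopen sets (U ∈ τ with X ∖ U ∈ τ):
  U = ∅, X ∖ U = {43, 44, 45, 46, 47} — both open, so U is clopen.
  U = {44}, X ∖ U = {43, 45, 46, 47} — both open, so U is clopen.
  U = {45}, X ∖ U = {43, 44, 46, 47} — both open, so U is clopen.
  U = {44, 45}, X ∖ U = {43, 46, 47} — both open, so U is clopen.
  U = {43, 46, 47}, X ∖ U = {44, 45} — both open, so U is clopen.
  U = {43, 44, 46, 47}, X ∖ U = {45} — both open, so U is clopen.
  U = {43, 45, 46, 47}, X ∖ U = {44} — both open, so U is clopen.
  U = {43, 44, 45, 46, 47}, X ∖ U = ∅ — both open, so U is clopen.
Nontrivial clopen(s) exist: e.g. {43, 46, 47}. So (X, τ) is disconnected.
Compute connected components by grouping points that agree on all clopens:
  component: {44}
  component: {45}
  component: {43, 46, 47}


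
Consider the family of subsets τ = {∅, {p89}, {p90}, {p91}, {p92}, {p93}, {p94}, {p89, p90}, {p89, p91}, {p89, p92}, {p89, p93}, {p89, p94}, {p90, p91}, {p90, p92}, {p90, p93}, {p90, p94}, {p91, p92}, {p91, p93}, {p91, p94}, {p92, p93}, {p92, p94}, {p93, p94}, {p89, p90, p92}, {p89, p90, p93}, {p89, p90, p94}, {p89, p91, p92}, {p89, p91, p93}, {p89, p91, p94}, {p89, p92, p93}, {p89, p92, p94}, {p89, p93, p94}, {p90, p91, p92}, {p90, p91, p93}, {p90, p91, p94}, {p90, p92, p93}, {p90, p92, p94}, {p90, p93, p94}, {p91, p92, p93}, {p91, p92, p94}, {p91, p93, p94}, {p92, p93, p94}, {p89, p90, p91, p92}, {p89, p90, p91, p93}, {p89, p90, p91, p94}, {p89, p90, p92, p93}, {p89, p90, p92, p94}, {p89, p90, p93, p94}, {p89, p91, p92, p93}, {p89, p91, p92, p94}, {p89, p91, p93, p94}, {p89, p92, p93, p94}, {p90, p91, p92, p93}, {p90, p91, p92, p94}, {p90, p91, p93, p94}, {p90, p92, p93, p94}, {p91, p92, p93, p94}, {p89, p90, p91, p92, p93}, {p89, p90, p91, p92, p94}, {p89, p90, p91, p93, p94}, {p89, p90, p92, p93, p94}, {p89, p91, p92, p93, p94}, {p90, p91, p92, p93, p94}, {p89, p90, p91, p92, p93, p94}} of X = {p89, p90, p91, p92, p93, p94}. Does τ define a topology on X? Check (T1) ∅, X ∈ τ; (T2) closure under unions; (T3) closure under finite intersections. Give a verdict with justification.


τ is NOT a topology on X.

Axiom (T1): ∅ ∈ τ? Yes; X ∈ τ? Yes.
Axiom (T2/T3): check pairwise unions and intersections of members of τ.
Counterexample for (T2): {p89} ∪ {p90, p91} = {p89, p90, p91} ∉ τ. Therefore τ is NOT a topology.


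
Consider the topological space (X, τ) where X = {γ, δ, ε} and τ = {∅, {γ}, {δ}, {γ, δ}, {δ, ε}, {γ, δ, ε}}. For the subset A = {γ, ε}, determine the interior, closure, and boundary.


int(A) = {γ}, cl(A) = {γ, ε}, ∂A = {ε}.

Closed sets in (X, τ) are complements of opens:
  closed(X, τ) = {∅, {γ}, {ε}, {γ, ε}, {δ, ε}, {γ, δ, ε}}.
int(A) = ⋃ {U ∈ τ : U ⊆ A}. Opens contained in A: ∅, {γ}.
Taking the union of these: int(A) = {γ}.
cl(A) = ⋂ {C closed : A ⊆ C}. Closed sets containing A: {γ, ε}, {γ, δ, ε}.
Intersecting these: cl(A) = {γ, ε}.
∂A = cl(A) ∖ int(A) = {γ, ε} ∖ {γ} = {ε}.


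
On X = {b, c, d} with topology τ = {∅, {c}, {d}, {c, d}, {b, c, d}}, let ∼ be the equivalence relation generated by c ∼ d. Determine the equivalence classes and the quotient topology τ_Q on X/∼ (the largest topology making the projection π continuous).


X/∼ = {[b], [c=d]}; |τ_Q| = 3.

Equivalence classes: [b], [c=d].
Quotient map π: X → X/∼ sends b ↦ [b], c ↦ [c=d], d ↦ [c=d].
For each subset V ⊆ X/∼, compute π^{-1}(V) ⊆ X and check whether π^{-1}(V) ∈ τ. V is open in τ_Q iff π^{-1}(V) ∈ τ.
  V = {}: π^{-1}(V) = ∅ ∈ τ ✓.
  V = {[b]}: π^{-1}(V) = {b} ∉ τ ✗.
  V = {[c=d]}: π^{-1}(V) = {c, d} ∈ τ ✓.
  V = {[b], [c=d]}: π^{-1}(V) = {b, c, d} ∈ τ ✓.
Open sets in the quotient: τ_Q = {{}, {[c=d]}, {[b], [c=d]}} (3 elements).


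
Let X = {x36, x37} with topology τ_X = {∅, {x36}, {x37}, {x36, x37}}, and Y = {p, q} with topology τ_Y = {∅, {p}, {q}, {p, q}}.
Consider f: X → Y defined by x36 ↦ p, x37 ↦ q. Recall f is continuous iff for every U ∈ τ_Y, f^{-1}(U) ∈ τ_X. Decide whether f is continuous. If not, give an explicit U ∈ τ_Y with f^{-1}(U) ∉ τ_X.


f IS continuous.

Compute f^{-1}(U) for each U ∈ τ_Y:
  U = ∅: f^{-1}(U) = ∅ ∈ τ_X ✓.
  U = {p}: f^{-1}(U) = {x36} ∈ τ_X ✓.
  U = {q}: f^{-1}(U) = {x37} ∈ τ_X ✓.
  U = {p, q}: f^{-1}(U) = {x36, x37} ∈ τ_X ✓.
Every preimage lies in τ_X, so f IS continuous.


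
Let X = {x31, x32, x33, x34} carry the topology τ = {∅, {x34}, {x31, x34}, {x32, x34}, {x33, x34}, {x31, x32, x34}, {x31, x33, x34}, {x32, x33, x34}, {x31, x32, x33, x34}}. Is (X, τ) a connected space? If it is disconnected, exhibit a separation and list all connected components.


(X, τ) is connected.

Find clopen sets (U ∈ τ with X ∖ U ∈ τ):
  U = ∅, X ∖ U = {x31, x32, x33, x34} — both open, so U is clopen.
  U = {x31, x32, x33, x34}, X ∖ U = ∅ — both open, so U is clopen.
Only trivial clopens (∅ and X) exist, so (X, τ) is connected.
Compute connected components by grouping points that agree on all clopens:
  component: {x31, x32, x33, x34}


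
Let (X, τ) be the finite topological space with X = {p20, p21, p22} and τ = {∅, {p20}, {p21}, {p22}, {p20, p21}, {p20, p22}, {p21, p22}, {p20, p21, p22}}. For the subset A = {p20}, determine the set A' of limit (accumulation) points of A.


A' = ∅

For each x ∈ X, list the open sets U ∈ τ with x ∈ U, then check whether U ∩ (A ∖ {x}) ≠ ∅ for every such U.
  x = p20: open {p20} ∋ x has {p20} ∩ (A ∖ {p20}) = ∅, so x is NOT a limit point.
  x = p21: open {p21} ∋ x has {p21} ∩ (A ∖ {p21}) = ∅, so x is NOT a limit point.
  x = p22: open {p22} ∋ x has {p22} ∩ (A ∖ {p22}) = ∅, so x is NOT a limit point.
Collecting: A' = ∅.
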